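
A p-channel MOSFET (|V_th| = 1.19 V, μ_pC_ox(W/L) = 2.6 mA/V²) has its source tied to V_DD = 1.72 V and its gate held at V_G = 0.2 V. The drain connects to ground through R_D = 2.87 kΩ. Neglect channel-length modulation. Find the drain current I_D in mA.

I_D = 0.142 mA

V_SG = V_DD − V_G = 1.72 − 0.2 = 1.52 V, so V_ov = 1.52 − 1.19 = 0.33 V.
Assume saturation: I_D = ½ k_p V_ov² = 0.5 × 2.6 × 0.33² = 0.142 mA, giving V_SD = V_DD − I_D R_D = 1.72 − 0.142 × 2.87 = 1.31 V.
V_SD = 1.31 V ≥ V_ov = 0.33 V, confirming saturation.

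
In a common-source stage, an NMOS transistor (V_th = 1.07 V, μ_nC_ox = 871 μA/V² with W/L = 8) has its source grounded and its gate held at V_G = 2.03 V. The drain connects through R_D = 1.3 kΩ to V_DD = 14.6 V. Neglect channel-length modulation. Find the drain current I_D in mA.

V_GS = V_G = 2.03 V, so V_ov = 2.03 − 1.07 = 0.96 V.
k_n = μ_nC_ox · (W/L) = 6.968 mA/V².
Assume saturation: I_D = ½ k_n V_ov² = 0.5 × 6.968 × 0.96² = 3.21 mA, giving V_DS = V_DD − I_D R_D = 14.6 − 3.21 × 1.3 = 10.4 V.
V_DS = 10.4 V ≥ V_ov = 0.96 V, confirming saturation.

I_D = 3.21 mA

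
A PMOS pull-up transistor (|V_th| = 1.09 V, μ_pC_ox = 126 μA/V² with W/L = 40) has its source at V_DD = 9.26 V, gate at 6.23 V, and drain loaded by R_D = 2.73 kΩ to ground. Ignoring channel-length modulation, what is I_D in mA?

I_D = 3.26 mA

V_SG = V_DD − V_G = 9.26 − 6.23 = 3.03 V, so V_ov = 3.03 − 1.09 = 1.94 V.
k_p = μ_pC_ox · (W/L) = 5.04 mA/V².
Assume saturation: I_D = ½ k_p V_ov² = 0.5 × 5.04 × 1.94² = 9.48 mA, giving V_SD = V_DD − I_D R_D = 9.26 − 9.48 × 2.73 = -16.6 V.
But -16.6 V < V_ov = 1.94 V, so the device is actually in triode.
In triode I_D = k_p[V_ov V_SD − ½ V_SD²] and I_D = (V_DD − V_SD)/R_D. Equating: 6.88 V_SD² − 27.69 V_SD + 9.26 = 0, giving V_SD = 0.368 V (the root below V_ov).
I_D = (9.26 − 0.368) / 2.73 = 3.26 mA.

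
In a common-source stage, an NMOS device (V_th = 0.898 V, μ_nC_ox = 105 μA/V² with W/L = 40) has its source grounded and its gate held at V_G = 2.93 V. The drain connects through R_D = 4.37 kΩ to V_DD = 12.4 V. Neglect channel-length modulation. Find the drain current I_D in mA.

I_D = 2.76 mA

V_GS = V_G = 2.93 V, so V_ov = 2.93 − 0.898 = 2.03 V.
k_n = μ_nC_ox · (W/L) = 4.2 mA/V².
Assume saturation: I_D = ½ k_n V_ov² = 0.5 × 4.2 × 2.03² = 8.67 mA, giving V_DS = V_DD − I_D R_D = 12.4 − 8.67 × 4.37 = -25.5 V.
But -25.5 V < V_ov = 2.03 V, so the device is actually in triode.
In triode I_D = k_n[V_ov V_DS − ½ V_DS²] and I_D = (V_DD − V_DS)/R_D. Equating: 9.18 V_DS² − 38.3 V_DS + 12.4 = 0, giving V_DS = 0.354 V (the root below V_ov).
I_D = (12.4 − 0.354) / 4.37 = 2.76 mA.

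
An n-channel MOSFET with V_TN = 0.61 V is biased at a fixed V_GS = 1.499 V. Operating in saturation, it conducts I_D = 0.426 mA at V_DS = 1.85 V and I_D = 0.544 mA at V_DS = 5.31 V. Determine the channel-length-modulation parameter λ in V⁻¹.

λ = 0.0940 V⁻¹

With V_GS fixed, I_D ∝ (1 + λ V_DS) in saturation, so I_D2/I_D1 = (1 + λ V_DS2)/(1 + λ V_DS1).
0.544/0.426 = 1.277 = (1 + 5.31 λ)/(1 + 1.85 λ).
Solving: λ (I_D1 V_DS2 − I_D2 V_DS1) = I_D2 − I_D1, so λ = (0.544 − 0.426) / (0.426 × 5.31 − 0.544 × 1.85) = 0.118 / 1.26 = 0.094 V⁻¹.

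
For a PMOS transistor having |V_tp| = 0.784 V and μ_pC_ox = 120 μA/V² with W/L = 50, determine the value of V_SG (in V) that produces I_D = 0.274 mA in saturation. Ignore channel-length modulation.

k_p = μ_pC_ox · (W/L) = 6 mA/V².
In saturation I_D = ½ k_p (V_SG − |V_tp|)², so V_SG − |V_tp| = √(2 I_D / k_p) = √(2 × 0.274 / 6) = 0.302 V.
V_SG = 0.784 + 0.302 = 1.09 V.

V_SG = 1.09 V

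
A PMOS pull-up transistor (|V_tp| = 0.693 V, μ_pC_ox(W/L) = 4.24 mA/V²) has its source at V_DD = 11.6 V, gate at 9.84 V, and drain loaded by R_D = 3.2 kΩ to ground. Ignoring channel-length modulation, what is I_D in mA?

I_D = 2.41 mA

V_SG = V_DD − V_G = 11.6 − 9.84 = 1.76 V, so V_ov = 1.76 − 0.693 = 1.07 V.
Assume saturation: I_D = ½ k_p V_ov² = 0.5 × 4.24 × 1.07² = 2.41 mA, giving V_SD = V_DD − I_D R_D = 11.6 − 2.41 × 3.2 = 3.88 V.
V_SD = 3.88 V ≥ V_ov = 1.07 V, confirming saturation.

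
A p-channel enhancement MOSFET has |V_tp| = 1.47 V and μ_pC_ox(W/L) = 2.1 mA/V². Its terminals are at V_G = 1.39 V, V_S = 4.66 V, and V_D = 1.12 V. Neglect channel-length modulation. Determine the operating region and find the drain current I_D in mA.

V_SG = V_S − V_G = 4.66 − 1.39 = 3.27 V; V_SD = V_S − V_D = 4.66 − 1.12 = 3.54 V.
V_ov = V_SG − |V_tp| = 3.27 − 1.47 = 1.8 V.
Since V_SD = 3.54 V ≥ V_ov = 1.8 V, the device is in saturation.
I_D = ½ k_p V_ov² = 0.5 × 2.1 × 1.8² = 3.4 mA.

Saturation; I_D = 3.40 mA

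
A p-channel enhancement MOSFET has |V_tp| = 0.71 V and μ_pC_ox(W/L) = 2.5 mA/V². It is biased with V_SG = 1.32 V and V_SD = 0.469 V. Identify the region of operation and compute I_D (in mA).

V_ov = V_SG − |V_tp| = 1.32 − 0.71 = 0.61 V.
Since V_SD = 0.469 V < V_ov = 0.61 V, the device is in the triode region.
I_D = k_p [V_ov · V_SD − ½ V_SD²] = 2.5 × [0.61 × 0.469 − 0.5 × 0.469²] = 0.44 mA.

Triode; I_D = 0.440 mA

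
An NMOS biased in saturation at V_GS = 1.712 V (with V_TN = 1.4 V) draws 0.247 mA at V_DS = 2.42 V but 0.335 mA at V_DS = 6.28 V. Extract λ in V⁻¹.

With V_GS fixed, I_D ∝ (1 + λ V_DS) in saturation, so I_D2/I_D1 = (1 + λ V_DS2)/(1 + λ V_DS1).
0.335/0.247 = 1.356 = (1 + 6.28 λ)/(1 + 2.42 λ).
Solving: λ (I_D1 V_DS2 − I_D2 V_DS1) = I_D2 − I_D1, so λ = (0.335 − 0.247) / (0.247 × 6.28 − 0.335 × 2.42) = 0.088 / 0.74 = 0.119 V⁻¹.

λ = 0.119 V⁻¹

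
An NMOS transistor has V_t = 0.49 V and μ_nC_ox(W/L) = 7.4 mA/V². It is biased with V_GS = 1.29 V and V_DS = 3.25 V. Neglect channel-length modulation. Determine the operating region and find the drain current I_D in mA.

V_ov = V_GS − V_t = 1.29 − 0.49 = 0.8 V.
Since V_DS = 3.25 V ≥ V_ov = 0.8 V, the device is in saturation.
I_D = ½ k_n V_ov² = 0.5 × 7.4 × 0.8² = 2.37 mA.

Saturation; I_D = 2.37 mA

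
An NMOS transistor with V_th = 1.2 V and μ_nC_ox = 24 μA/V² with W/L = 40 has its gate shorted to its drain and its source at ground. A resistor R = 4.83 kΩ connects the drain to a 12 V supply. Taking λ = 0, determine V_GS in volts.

V_GS = 3.15 V

With gate tied to drain, V_GS = V_DS ≥ V_GS − V_th, so the device is in saturation.
k_n = μ_nC_ox · (W/L) = 0.96 mA/V².
KCL at the drain: ½ k_n (V_GS − V_th)² = (V_DD − V_GS)/R.
Let x = V_GS − 1.2. Then 2.32 x² + x − 10.8 = 0, giving x = 1.95 V (positive root), so V_GS = 3.15 V.
I_D = (V_DD − V_GS)/R = (12 − 3.15) / 4.83 = 1.83 mA.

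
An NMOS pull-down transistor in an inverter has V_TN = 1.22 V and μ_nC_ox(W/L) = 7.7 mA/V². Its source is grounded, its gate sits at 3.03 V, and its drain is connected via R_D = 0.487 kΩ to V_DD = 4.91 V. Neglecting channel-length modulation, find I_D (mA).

V_GS = V_G = 3.03 V, so V_ov = 3.03 − 1.22 = 1.81 V.
Assume saturation: I_D = ½ k_n V_ov² = 0.5 × 7.7 × 1.81² = 12.6 mA, giving V_DS = V_DD − I_D R_D = 4.91 − 12.6 × 0.487 = -1.23 V.
But -1.23 V < V_ov = 1.81 V, so the device is actually in triode.
In triode I_D = k_n[V_ov V_DS − ½ V_DS²] and I_D = (V_DD − V_DS)/R_D. Equating: 1.87 V_DS² − 7.787 V_DS + 4.91 = 0, giving V_DS = 0.775 V (the root below V_ov).
I_D = (4.91 − 0.775) / 0.487 = 8.49 mA.

I_D = 8.49 mA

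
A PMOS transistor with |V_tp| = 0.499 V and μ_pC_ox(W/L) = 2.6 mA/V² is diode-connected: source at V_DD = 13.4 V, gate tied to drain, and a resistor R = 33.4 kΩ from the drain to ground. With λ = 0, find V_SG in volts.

V_SG = 1.03 V

With gate tied to drain, V_SG = V_SD ≥ V_SG − |V_tp|, so the device is in saturation.
KCL at the drain: ½ k_p (V_SG − |V_tp|)² = (V_DD − V_SG)/R.
Let x = V_SG − 0.499. Then 43.4 x² + x − 12.9 = 0, giving x = 0.534 V (positive root), so V_SG = 1.03 V.
I_D = (V_DD − V_SG)/R = (13.4 − 1.03) / 33.4 = 0.37 mA.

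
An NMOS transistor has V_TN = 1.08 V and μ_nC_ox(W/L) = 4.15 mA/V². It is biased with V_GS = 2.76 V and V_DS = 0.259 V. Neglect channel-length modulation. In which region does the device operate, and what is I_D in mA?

V_ov = V_GS − V_TN = 2.76 − 1.08 = 1.68 V.
Since V_DS = 0.259 V < V_ov = 1.68 V, the device is in the triode region.
I_D = k_n [V_ov · V_DS − ½ V_DS²] = 4.15 × [1.68 × 0.259 − 0.5 × 0.259²] = 1.67 mA.

Triode; I_D = 1.67 mA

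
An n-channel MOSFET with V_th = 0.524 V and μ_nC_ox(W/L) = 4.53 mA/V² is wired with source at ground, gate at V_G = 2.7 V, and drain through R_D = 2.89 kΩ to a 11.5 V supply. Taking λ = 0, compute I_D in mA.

V_GS = V_G = 2.7 V, so V_ov = 2.7 − 0.524 = 2.18 V.
Assume saturation: I_D = ½ k_n V_ov² = 0.5 × 4.53 × 2.18² = 10.7 mA, giving V_DS = V_DD − I_D R_D = 11.5 − 10.7 × 2.89 = -19.5 V.
But -19.5 V < V_ov = 2.18 V, so the device is actually in triode.
In triode I_D = k_n[V_ov V_DS − ½ V_DS²] and I_D = (V_DD − V_DS)/R_D. Equating: 6.55 V_DS² − 29.49 V_DS + 11.5 = 0, giving V_DS = 0.431 V (the root below V_ov).
I_D = (11.5 − 0.431) / 2.89 = 3.83 mA.

I_D = 3.83 mA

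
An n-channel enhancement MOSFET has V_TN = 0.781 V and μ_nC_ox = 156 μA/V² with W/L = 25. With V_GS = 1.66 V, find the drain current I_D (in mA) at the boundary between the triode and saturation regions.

At the boundary V_DS = V_ov = V_GS − V_TN = 1.66 − 0.781 = 0.879 V.
k_n = μ_nC_ox · (W/L) = 3.9 mA/V².
I_D = ½ k_n V_ov² = 0.5 × 3.9 × 0.879² = 1.51 mA.

I_D = 1.51 mA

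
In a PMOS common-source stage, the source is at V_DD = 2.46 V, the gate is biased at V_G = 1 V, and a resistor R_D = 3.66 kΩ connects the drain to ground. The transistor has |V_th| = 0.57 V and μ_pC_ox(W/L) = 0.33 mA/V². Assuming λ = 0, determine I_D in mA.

I_D = 0.131 mA

V_SG = V_DD − V_G = 2.46 − 1 = 1.46 V, so V_ov = 1.46 − 0.57 = 0.89 V.
Assume saturation: I_D = ½ k_p V_ov² = 0.5 × 0.33 × 0.89² = 0.131 mA, giving V_SD = V_DD − I_D R_D = 2.46 − 0.131 × 3.66 = 1.98 V.
V_SD = 1.98 V ≥ V_ov = 0.89 V, confirming saturation.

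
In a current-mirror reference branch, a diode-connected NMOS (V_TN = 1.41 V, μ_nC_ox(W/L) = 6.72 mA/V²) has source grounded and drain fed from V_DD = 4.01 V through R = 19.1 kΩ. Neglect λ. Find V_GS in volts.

With gate tied to drain, V_GS = V_DS ≥ V_GS − V_TN, so the device is in saturation.
KCL at the drain: ½ k_n (V_GS − V_TN)² = (V_DD − V_GS)/R.
Let x = V_GS − 1.41. Then 64.2 x² + x − 2.6 = 0, giving x = 0.194 V (positive root), so V_GS = 1.6 V.
I_D = (V_DD − V_GS)/R = (4.01 − 1.6) / 19.1 = 0.126 mA.

V_GS = 1.60 V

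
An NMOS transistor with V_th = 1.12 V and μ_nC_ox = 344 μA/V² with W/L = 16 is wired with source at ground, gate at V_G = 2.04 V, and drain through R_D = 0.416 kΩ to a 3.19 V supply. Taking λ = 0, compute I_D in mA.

I_D = 2.33 mA

V_GS = V_G = 2.04 V, so V_ov = 2.04 − 1.12 = 0.92 V.
k_n = μ_nC_ox · (W/L) = 5.504 mA/V².
Assume saturation: I_D = ½ k_n V_ov² = 0.5 × 5.504 × 0.92² = 2.33 mA, giving V_DS = V_DD − I_D R_D = 3.19 − 2.33 × 0.416 = 2.22 V.
V_DS = 2.22 V ≥ V_ov = 0.92 V, confirming saturation.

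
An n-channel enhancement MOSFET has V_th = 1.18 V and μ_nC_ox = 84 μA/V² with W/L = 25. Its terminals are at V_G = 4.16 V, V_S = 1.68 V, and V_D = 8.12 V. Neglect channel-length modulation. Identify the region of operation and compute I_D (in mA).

Saturation; I_D = 1.77 mA

V_GS = V_G − V_S = 4.16 − 1.68 = 2.48 V; V_DS = V_D − V_S = 8.12 − 1.68 = 6.44 V.
k_n = μ_nC_ox · (W/L) = 2.1 mA/V².
V_ov = V_GS − V_th = 2.48 − 1.18 = 1.3 V.
Since V_DS = 6.44 V ≥ V_ov = 1.3 V, the device is in saturation.
I_D = ½ k_n V_ov² = 0.5 × 2.1 × 1.3² = 1.77 mA.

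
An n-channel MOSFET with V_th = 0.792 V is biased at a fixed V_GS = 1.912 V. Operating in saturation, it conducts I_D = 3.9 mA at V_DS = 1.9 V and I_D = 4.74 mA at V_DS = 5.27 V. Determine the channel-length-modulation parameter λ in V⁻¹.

λ = 0.0727 V⁻¹

With V_GS fixed, I_D ∝ (1 + λ V_DS) in saturation, so I_D2/I_D1 = (1 + λ V_DS2)/(1 + λ V_DS1).
4.74/3.9 = 1.215 = (1 + 5.27 λ)/(1 + 1.9 λ).
Solving: λ (I_D1 V_DS2 − I_D2 V_DS1) = I_D2 − I_D1, so λ = (4.74 − 3.9) / (3.9 × 5.27 − 4.74 × 1.9) = 0.84 / 11.5 = 0.0727 V⁻¹.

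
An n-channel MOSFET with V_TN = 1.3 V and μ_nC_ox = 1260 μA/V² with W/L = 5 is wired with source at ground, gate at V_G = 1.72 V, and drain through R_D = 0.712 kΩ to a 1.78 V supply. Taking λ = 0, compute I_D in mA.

I_D = 0.556 mA

V_GS = V_G = 1.72 V, so V_ov = 1.72 − 1.3 = 0.42 V.
k_n = μ_nC_ox · (W/L) = 6.3 mA/V².
Assume saturation: I_D = ½ k_n V_ov² = 0.5 × 6.3 × 0.42² = 0.556 mA, giving V_DS = V_DD − I_D R_D = 1.78 − 0.556 × 0.712 = 1.38 V.
V_DS = 1.38 V ≥ V_ov = 0.42 V, confirming saturation.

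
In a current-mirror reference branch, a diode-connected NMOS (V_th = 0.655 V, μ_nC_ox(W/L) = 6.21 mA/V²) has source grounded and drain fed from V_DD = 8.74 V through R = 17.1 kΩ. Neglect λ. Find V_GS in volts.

With gate tied to drain, V_GS = V_DS ≥ V_GS − V_th, so the device is in saturation.
KCL at the drain: ½ k_n (V_GS − V_th)² = (V_DD − V_GS)/R.
Let x = V_GS − 0.655. Then 53.1 x² + x − 8.085 = 0, giving x = 0.381 V (positive root), so V_GS = 1.04 V.
I_D = (V_DD − V_GS)/R = (8.74 − 1.04) / 17.1 = 0.451 mA.

V_GS = 1.04 V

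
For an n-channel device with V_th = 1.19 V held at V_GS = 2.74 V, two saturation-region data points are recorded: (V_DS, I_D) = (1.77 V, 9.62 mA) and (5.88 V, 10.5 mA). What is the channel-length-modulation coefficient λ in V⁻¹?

λ = 0.0232 V⁻¹

With V_GS fixed, I_D ∝ (1 + λ V_DS) in saturation, so I_D2/I_D1 = (1 + λ V_DS2)/(1 + λ V_DS1).
10.5/9.62 = 1.091 = (1 + 5.88 λ)/(1 + 1.77 λ).
Solving: λ (I_D1 V_DS2 − I_D2 V_DS1) = I_D2 − I_D1, so λ = (10.5 − 9.62) / (9.62 × 5.88 − 10.5 × 1.77) = 0.88 / 38 = 0.0232 V⁻¹.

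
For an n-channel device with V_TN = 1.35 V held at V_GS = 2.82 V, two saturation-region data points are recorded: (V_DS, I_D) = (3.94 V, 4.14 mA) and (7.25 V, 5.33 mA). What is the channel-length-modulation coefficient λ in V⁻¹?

λ = 0.132 V⁻¹

With V_GS fixed, I_D ∝ (1 + λ V_DS) in saturation, so I_D2/I_D1 = (1 + λ V_DS2)/(1 + λ V_DS1).
5.33/4.14 = 1.287 = (1 + 7.25 λ)/(1 + 3.94 λ).
Solving: λ (I_D1 V_DS2 − I_D2 V_DS1) = I_D2 − I_D1, so λ = (5.33 − 4.14) / (4.14 × 7.25 − 5.33 × 3.94) = 1.19 / 9.01 = 0.132 V⁻¹.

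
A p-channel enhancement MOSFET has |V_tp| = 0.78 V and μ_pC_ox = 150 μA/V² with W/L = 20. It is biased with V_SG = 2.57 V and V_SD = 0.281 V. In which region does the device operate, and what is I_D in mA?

k_p = μ_pC_ox · (W/L) = 3 mA/V².
V_ov = V_SG − |V_tp| = 2.57 − 0.78 = 1.79 V.
Since V_SD = 0.281 V < V_ov = 1.79 V, the device is in the triode region.
I_D = k_p [V_ov · V_SD − ½ V_SD²] = 3 × [1.79 × 0.281 − 0.5 × 0.281²] = 1.39 mA.

Triode; I_D = 1.39 mA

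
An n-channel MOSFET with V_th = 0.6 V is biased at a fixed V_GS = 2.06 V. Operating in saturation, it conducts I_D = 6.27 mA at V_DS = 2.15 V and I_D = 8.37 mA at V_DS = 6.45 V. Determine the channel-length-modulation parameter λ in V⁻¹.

With V_GS fixed, I_D ∝ (1 + λ V_DS) in saturation, so I_D2/I_D1 = (1 + λ V_DS2)/(1 + λ V_DS1).
8.37/6.27 = 1.335 = (1 + 6.45 λ)/(1 + 2.15 λ).
Solving: λ (I_D1 V_DS2 − I_D2 V_DS1) = I_D2 − I_D1, so λ = (8.37 − 6.27) / (6.27 × 6.45 − 8.37 × 2.15) = 2.1 / 22.4 = 0.0936 V⁻¹.

λ = 0.0936 V⁻¹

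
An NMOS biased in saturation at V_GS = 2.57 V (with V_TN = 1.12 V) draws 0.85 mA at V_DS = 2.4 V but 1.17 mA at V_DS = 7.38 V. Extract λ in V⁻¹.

λ = 0.0924 V⁻¹

With V_GS fixed, I_D ∝ (1 + λ V_DS) in saturation, so I_D2/I_D1 = (1 + λ V_DS2)/(1 + λ V_DS1).
1.17/0.85 = 1.376 = (1 + 7.38 λ)/(1 + 2.4 λ).
Solving: λ (I_D1 V_DS2 − I_D2 V_DS1) = I_D2 − I_D1, so λ = (1.17 − 0.85) / (0.85 × 7.38 − 1.17 × 2.4) = 0.32 / 3.46 = 0.0924 V⁻¹.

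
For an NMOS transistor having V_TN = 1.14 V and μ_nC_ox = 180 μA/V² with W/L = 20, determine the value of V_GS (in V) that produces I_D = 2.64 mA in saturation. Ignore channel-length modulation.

k_n = μ_nC_ox · (W/L) = 3.6 mA/V².
In saturation I_D = ½ k_n (V_GS − V_TN)², so V_GS − V_TN = √(2 I_D / k_n) = √(2 × 2.64 / 3.6) = 1.21 V.
V_GS = 1.14 + 1.21 = 2.35 V.

V_GS = 2.35 V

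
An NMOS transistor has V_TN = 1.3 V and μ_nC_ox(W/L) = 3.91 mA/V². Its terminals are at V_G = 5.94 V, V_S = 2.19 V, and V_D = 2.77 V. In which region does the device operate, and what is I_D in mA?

Triode; I_D = 4.90 mA

V_GS = V_G − V_S = 5.94 − 2.19 = 3.75 V; V_DS = V_D − V_S = 2.77 − 2.19 = 0.58 V.
V_ov = V_GS − V_TN = 3.75 − 1.3 = 2.45 V.
Since V_DS = 0.58 V < V_ov = 2.45 V, the device is in the triode region.
I_D = k_n [V_ov · V_DS − ½ V_DS²] = 3.91 × [2.45 × 0.58 − 0.5 × 0.58²] = 4.9 mA.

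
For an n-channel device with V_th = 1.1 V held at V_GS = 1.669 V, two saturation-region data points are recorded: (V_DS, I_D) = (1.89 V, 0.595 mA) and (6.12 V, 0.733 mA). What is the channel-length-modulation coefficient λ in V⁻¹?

With V_GS fixed, I_D ∝ (1 + λ V_DS) in saturation, so I_D2/I_D1 = (1 + λ V_DS2)/(1 + λ V_DS1).
0.733/0.595 = 1.232 = (1 + 6.12 λ)/(1 + 1.89 λ).
Solving: λ (I_D1 V_DS2 − I_D2 V_DS1) = I_D2 − I_D1, so λ = (0.733 − 0.595) / (0.595 × 6.12 − 0.733 × 1.89) = 0.138 / 2.26 = 0.0612 V⁻¹.

λ = 0.0612 V⁻¹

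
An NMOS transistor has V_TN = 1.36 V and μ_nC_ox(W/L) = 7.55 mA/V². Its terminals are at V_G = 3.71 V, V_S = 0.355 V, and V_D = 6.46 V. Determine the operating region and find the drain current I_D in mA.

Saturation; I_D = 15.0 mA

V_GS = V_G − V_S = 3.71 − 0.355 = 3.35 V; V_DS = V_D − V_S = 6.46 − 0.355 = 6.11 V.
V_ov = V_GS − V_TN = 3.35 − 1.36 = 1.99 V.
Since V_DS = 6.11 V ≥ V_ov = 1.99 V, the device is in saturation.
I_D = ½ k_n V_ov² = 0.5 × 7.55 × 1.99² = 15 mA.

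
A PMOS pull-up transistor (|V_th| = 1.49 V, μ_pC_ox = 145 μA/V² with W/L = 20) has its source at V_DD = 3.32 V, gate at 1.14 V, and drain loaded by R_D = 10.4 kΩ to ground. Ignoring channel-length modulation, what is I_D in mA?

V_SG = V_DD − V_G = 3.32 − 1.14 = 2.18 V, so V_ov = 2.18 − 1.49 = 0.69 V.
k_p = μ_pC_ox · (W/L) = 2.9 mA/V².
Assume saturation: I_D = ½ k_p V_ov² = 0.5 × 2.9 × 0.69² = 0.69 mA, giving V_SD = V_DD − I_D R_D = 3.32 − 0.69 × 10.4 = -3.86 V.
But -3.86 V < V_ov = 0.69 V, so the device is actually in triode.
In triode I_D = k_p[V_ov V_SD − ½ V_SD²] and I_D = (V_DD − V_SD)/R_D. Equating: 15.1 V_SD² − 21.81 V_SD + 3.32 = 0, giving V_SD = 0.173 V (the root below V_ov).
I_D = (3.32 − 0.173) / 10.4 = 0.303 mA.

I_D = 0.303 mA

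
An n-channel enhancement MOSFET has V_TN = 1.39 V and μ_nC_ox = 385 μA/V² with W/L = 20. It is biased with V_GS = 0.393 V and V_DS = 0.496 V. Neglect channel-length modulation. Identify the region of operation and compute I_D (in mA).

Cutoff; I_D = 0 mA

V_GS = 0.393 V < V_TN = 1.39 V, so the transistor is in cutoff.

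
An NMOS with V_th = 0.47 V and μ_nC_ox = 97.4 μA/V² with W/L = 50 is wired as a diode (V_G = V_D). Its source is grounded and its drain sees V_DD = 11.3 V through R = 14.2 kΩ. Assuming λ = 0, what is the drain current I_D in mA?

I_D = 0.724 mA

With gate tied to drain, V_GS = V_DS ≥ V_GS − V_th, so the device is in saturation.
k_n = μ_nC_ox · (W/L) = 4.87 mA/V².
KCL at the drain: ½ k_n (V_GS − V_th)² = (V_DD − V_GS)/R.
Let x = V_GS − 0.47. Then 34.6 x² + x − 10.83 = 0, giving x = 0.545 V (positive root), so V_GS = 1.02 V.
I_D = (V_DD − V_GS)/R = (11.3 − 1.02) / 14.2 = 0.724 mA.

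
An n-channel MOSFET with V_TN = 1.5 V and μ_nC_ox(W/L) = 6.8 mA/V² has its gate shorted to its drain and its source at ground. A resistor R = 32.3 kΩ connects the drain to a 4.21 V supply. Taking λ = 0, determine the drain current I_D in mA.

I_D = 0.0792 mA

With gate tied to drain, V_GS = V_DS ≥ V_GS − V_TN, so the device is in saturation.
KCL at the drain: ½ k_n (V_GS − V_TN)² = (V_DD − V_GS)/R.
Let x = V_GS − 1.5. Then 110 x² + x − 2.71 = 0, giving x = 0.153 V (positive root), so V_GS = 1.65 V.
I_D = (V_DD − V_GS)/R = (4.21 − 1.65) / 32.3 = 0.0792 mA.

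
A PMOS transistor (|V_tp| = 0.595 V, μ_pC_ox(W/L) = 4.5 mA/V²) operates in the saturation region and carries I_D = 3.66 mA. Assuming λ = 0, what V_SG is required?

In saturation I_D = ½ k_p (V_SG − |V_tp|)², so V_SG − |V_tp| = √(2 I_D / k_p) = √(2 × 3.66 / 4.5) = 1.28 V.
V_SG = 0.595 + 1.28 = 1.87 V.

V_SG = 1.87 V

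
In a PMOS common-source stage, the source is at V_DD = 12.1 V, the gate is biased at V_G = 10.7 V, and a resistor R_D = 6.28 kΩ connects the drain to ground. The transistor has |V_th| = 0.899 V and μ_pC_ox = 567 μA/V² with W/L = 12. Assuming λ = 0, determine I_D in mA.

V_SG = V_DD − V_G = 12.1 − 10.7 = 1.4 V, so V_ov = 1.4 − 0.899 = 0.501 V.
k_p = μ_pC_ox · (W/L) = 6.804 mA/V².
Assume saturation: I_D = ½ k_p V_ov² = 0.5 × 6.804 × 0.501² = 0.854 mA, giving V_SD = V_DD − I_D R_D = 12.1 − 0.854 × 6.28 = 6.74 V.
V_SD = 6.74 V ≥ V_ov = 0.501 V, confirming saturation.

I_D = 0.854 mA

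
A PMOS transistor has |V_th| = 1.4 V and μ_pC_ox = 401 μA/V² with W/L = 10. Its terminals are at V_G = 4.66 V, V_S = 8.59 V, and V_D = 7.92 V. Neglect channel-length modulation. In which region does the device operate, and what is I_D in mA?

V_SG = V_S − V_G = 8.59 − 4.66 = 3.93 V; V_SD = V_S − V_D = 8.59 − 7.92 = 0.67 V.
k_p = μ_pC_ox · (W/L) = 4.01 mA/V².
V_ov = V_SG − |V_th| = 3.93 − 1.4 = 2.53 V.
Since V_SD = 0.67 V < V_ov = 2.53 V, the device is in the triode region.
I_D = k_p [V_ov · V_SD − ½ V_SD²] = 4.01 × [2.53 × 0.67 − 0.5 × 0.67²] = 5.9 mA.

Triode; I_D = 5.90 mA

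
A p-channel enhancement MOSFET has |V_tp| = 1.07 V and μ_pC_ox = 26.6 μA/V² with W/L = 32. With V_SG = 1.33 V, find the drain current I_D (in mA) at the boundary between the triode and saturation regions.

I_D = 0.0288 mA

At the boundary V_SD = V_ov = V_SG − |V_tp| = 1.33 − 1.07 = 0.26 V.
k_p = μ_pC_ox · (W/L) = 0.8512 mA/V².
I_D = ½ k_p V_ov² = 0.5 × 0.8512 × 0.26² = 0.0288 mA.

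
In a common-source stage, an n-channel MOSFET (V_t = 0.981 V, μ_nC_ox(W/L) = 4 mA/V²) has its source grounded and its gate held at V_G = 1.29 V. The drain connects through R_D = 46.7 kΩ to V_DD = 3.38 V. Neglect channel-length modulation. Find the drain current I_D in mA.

V_GS = V_G = 1.29 V, so V_ov = 1.29 − 0.981 = 0.309 V.
Assume saturation: I_D = ½ k_n V_ov² = 0.5 × 4 × 0.309² = 0.191 mA, giving V_DS = V_DD − I_D R_D = 3.38 − 0.191 × 46.7 = -5.54 V.
But -5.54 V < V_ov = 0.309 V, so the device is actually in triode.
In triode I_D = k_n[V_ov V_DS − ½ V_DS²] and I_D = (V_DD − V_DS)/R_D. Equating: 93.4 V_DS² − 58.72 V_DS + 3.38 = 0, giving V_DS = 0.0641 V (the root below V_ov).
I_D = (3.38 − 0.0641) / 46.7 = 0.071 mA.

I_D = 0.0710 mA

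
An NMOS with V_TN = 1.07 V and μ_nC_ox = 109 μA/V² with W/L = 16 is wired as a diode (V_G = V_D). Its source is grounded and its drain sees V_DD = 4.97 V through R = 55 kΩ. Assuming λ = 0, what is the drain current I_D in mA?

With gate tied to drain, V_GS = V_DS ≥ V_GS − V_TN, so the device is in saturation.
k_n = μ_nC_ox · (W/L) = 1.744 mA/V².
KCL at the drain: ½ k_n (V_GS − V_TN)² = (V_DD − V_GS)/R.
Let x = V_GS − 1.07. Then 48 x² + x − 3.9 = 0, giving x = 0.275 V (positive root), so V_GS = 1.34 V.
I_D = (V_DD − V_GS)/R = (4.97 − 1.34) / 55 = 0.0659 mA.

I_D = 0.0659 mA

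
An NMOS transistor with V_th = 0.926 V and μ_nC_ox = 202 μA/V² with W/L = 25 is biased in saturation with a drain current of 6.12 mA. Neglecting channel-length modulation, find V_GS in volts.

k_n = μ_nC_ox · (W/L) = 5.05 mA/V².
In saturation I_D = ½ k_n (V_GS − V_th)², so V_GS − V_th = √(2 I_D / k_n) = √(2 × 6.12 / 5.05) = 1.56 V.
V_GS = 0.926 + 1.56 = 2.48 V.

V_GS = 2.48 V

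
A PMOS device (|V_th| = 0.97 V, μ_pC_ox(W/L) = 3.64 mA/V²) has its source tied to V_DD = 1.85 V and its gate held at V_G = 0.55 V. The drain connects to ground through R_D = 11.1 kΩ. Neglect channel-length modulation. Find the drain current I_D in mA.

V_SG = V_DD − V_G = 1.85 − 0.55 = 1.3 V, so V_ov = 1.3 − 0.97 = 0.33 V.
Assume saturation: I_D = ½ k_p V_ov² = 0.5 × 3.64 × 0.33² = 0.198 mA, giving V_SD = V_DD − I_D R_D = 1.85 − 0.198 × 11.1 = -0.35 V.
But -0.35 V < V_ov = 0.33 V, so the device is actually in triode.
In triode I_D = k_p[V_ov V_SD − ½ V_SD²] and I_D = (V_DD − V_SD)/R_D. Equating: 20.2 V_SD² − 14.33 V_SD + 1.85 = 0, giving V_SD = 0.17 V (the root below V_ov).
I_D = (1.85 − 0.17) / 11.1 = 0.151 mA.

I_D = 0.151 mA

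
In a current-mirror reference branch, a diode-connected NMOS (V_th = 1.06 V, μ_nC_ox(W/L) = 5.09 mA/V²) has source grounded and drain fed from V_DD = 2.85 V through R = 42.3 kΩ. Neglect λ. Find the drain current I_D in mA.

I_D = 0.0394 mA

With gate tied to drain, V_GS = V_DS ≥ V_GS − V_th, so the device is in saturation.
KCL at the drain: ½ k_n (V_GS − V_th)² = (V_DD − V_GS)/R.
Let x = V_GS − 1.06. Then 108 x² + x − 1.79 = 0, giving x = 0.124 V (positive root), so V_GS = 1.18 V.
I_D = (V_DD − V_GS)/R = (2.85 − 1.18) / 42.3 = 0.0394 mA.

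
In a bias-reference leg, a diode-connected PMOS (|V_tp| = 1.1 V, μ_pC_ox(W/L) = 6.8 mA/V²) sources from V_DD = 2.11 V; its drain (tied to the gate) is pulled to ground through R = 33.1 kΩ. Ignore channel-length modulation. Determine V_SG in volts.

With gate tied to drain, V_SG = V_SD ≥ V_SG − |V_tp|, so the device is in saturation.
KCL at the drain: ½ k_p (V_SG − |V_tp|)² = (V_DD − V_SG)/R.
Let x = V_SG − 1.1. Then 113 x² + x − 1.01 = 0, giving x = 0.0904 V (positive root), so V_SG = 1.19 V.
I_D = (V_DD − V_SG)/R = (2.11 − 1.19) / 33.1 = 0.0278 mA.

V_SG = 1.19 V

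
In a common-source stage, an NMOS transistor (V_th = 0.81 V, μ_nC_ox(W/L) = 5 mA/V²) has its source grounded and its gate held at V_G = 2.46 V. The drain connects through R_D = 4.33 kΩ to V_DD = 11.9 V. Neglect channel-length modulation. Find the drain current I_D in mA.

I_D = 2.66 mA

V_GS = V_G = 2.46 V, so V_ov = 2.46 − 0.81 = 1.65 V.
Assume saturation: I_D = ½ k_n V_ov² = 0.5 × 5 × 1.65² = 6.81 mA, giving V_DS = V_DD − I_D R_D = 11.9 − 6.81 × 4.33 = -17.6 V.
But -17.6 V < V_ov = 1.65 V, so the device is actually in triode.
In triode I_D = k_n[V_ov V_DS − ½ V_DS²] and I_D = (V_DD − V_DS)/R_D. Equating: 10.8 V_DS² − 36.72 V_DS + 11.9 = 0, giving V_DS = 0.363 V (the root below V_ov).
I_D = (11.9 − 0.363) / 4.33 = 2.66 mA.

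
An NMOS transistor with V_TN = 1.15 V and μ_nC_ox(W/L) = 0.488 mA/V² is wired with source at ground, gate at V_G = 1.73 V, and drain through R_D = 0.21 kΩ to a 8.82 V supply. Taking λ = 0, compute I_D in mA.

V_GS = V_G = 1.73 V, so V_ov = 1.73 − 1.15 = 0.58 V.
Assume saturation: I_D = ½ k_n V_ov² = 0.5 × 0.488 × 0.58² = 0.0821 mA, giving V_DS = V_DD − I_D R_D = 8.82 − 0.0821 × 0.21 = 8.8 V.
V_DS = 8.8 V ≥ V_ov = 0.58 V, confirming saturation.

I_D = 0.0821 mA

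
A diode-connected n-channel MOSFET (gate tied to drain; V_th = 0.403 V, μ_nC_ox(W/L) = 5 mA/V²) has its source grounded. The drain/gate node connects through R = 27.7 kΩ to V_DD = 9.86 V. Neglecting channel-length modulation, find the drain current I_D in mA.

With gate tied to drain, V_GS = V_DS ≥ V_GS − V_th, so the device is in saturation.
KCL at the drain: ½ k_n (V_GS − V_th)² = (V_DD − V_GS)/R.
Let x = V_GS − 0.403. Then 69.2 x² + x − 9.457 = 0, giving x = 0.362 V (positive root), so V_GS = 0.765 V.
I_D = (V_DD − V_GS)/R = (9.86 − 0.765) / 27.7 = 0.328 mA.

I_D = 0.328 mA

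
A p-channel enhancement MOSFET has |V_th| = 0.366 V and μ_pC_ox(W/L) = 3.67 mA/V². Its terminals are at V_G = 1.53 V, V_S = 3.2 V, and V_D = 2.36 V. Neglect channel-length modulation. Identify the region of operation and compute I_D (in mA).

V_SG = V_S − V_G = 3.2 − 1.53 = 1.67 V; V_SD = V_S − V_D = 3.2 − 2.36 = 0.84 V.
V_ov = V_SG − |V_th| = 1.67 − 0.366 = 1.3 V.
Since V_SD = 0.84 V < V_ov = 1.3 V, the device is in the triode region.
I_D = k_p [V_ov · V_SD − ½ V_SD²] = 3.67 × [1.3 × 0.84 − 0.5 × 0.84²] = 2.73 mA.

Triode; I_D = 2.73 mA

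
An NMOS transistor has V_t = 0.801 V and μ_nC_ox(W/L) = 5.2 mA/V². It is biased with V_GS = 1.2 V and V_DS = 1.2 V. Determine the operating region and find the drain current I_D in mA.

V_ov = V_GS − V_t = 1.2 − 0.801 = 0.399 V.
Since V_DS = 1.2 V ≥ V_ov = 0.399 V, the device is in saturation.
I_D = ½ k_n V_ov² = 0.5 × 5.2 × 0.399² = 0.414 mA.

Saturation; I_D = 0.414 mA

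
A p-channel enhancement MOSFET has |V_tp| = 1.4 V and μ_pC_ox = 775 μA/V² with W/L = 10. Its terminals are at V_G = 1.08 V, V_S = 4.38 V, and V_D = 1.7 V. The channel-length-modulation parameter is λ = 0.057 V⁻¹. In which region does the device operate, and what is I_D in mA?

V_SG = V_S − V_G = 4.38 − 1.08 = 3.3 V; V_SD = V_S − V_D = 4.38 − 1.7 = 2.68 V.
k_p = μ_pC_ox · (W/L) = 7.75 mA/V².
V_ov = V_SG − |V_tp| = 3.3 − 1.4 = 1.9 V.
Since V_SD = 2.68 V ≥ V_ov = 1.9 V, the device is in saturation.
I_D = ½ k_p V_ov² (1 + λ V_SD) = 0.5 × 7.75 × 1.9² × (1 + 0.057 × 2.68) = 16.1 mA.

Saturation; I_D = 16.1 mA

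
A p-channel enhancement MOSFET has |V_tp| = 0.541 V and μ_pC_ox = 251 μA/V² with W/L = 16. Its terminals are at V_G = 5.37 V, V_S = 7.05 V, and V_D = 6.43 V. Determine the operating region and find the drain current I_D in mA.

Triode; I_D = 2.06 mA

V_SG = V_S − V_G = 7.05 − 5.37 = 1.68 V; V_SD = V_S − V_D = 7.05 − 6.43 = 0.62 V.
k_p = μ_pC_ox · (W/L) = 4.016 mA/V².
V_ov = V_SG − |V_tp| = 1.68 − 0.541 = 1.14 V.
Since V_SD = 0.62 V < V_ov = 1.14 V, the device is in the triode region.
I_D = k_p [V_ov · V_SD − ½ V_SD²] = 4.016 × [1.14 × 0.62 − 0.5 × 0.62²] = 2.06 mA.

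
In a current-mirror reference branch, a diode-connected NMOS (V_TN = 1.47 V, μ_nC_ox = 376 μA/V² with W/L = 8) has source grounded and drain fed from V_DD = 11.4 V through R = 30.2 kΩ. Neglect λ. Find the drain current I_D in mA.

With gate tied to drain, V_GS = V_DS ≥ V_GS − V_TN, so the device is in saturation.
k_n = μ_nC_ox · (W/L) = 3.008 mA/V².
KCL at the drain: ½ k_n (V_GS − V_TN)² = (V_DD − V_GS)/R.
Let x = V_GS − 1.47. Then 45.4 x² + x − 9.93 = 0, giving x = 0.457 V (positive root), so V_GS = 1.93 V.
I_D = (V_DD − V_GS)/R = (11.4 − 1.93) / 30.2 = 0.314 mA.

I_D = 0.314 mA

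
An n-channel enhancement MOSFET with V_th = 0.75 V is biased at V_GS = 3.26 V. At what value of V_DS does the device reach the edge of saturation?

The boundary between triode and saturation is V_DS = V_GS − V_th = V_ov.
V_ov = 3.26 − 0.75 = 2.51 V.

V_DS,sat = 2.51 V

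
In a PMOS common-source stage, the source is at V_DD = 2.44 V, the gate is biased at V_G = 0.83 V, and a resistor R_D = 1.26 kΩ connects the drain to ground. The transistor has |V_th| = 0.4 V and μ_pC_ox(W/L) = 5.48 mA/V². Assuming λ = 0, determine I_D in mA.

I_D = 1.70 mA

V_SG = V_DD − V_G = 2.44 − 0.83 = 1.61 V, so V_ov = 1.61 − 0.4 = 1.21 V.
Assume saturation: I_D = ½ k_p V_ov² = 0.5 × 5.48 × 1.21² = 4.01 mA, giving V_SD = V_DD − I_D R_D = 2.44 − 4.01 × 1.26 = -2.61 V.
But -2.61 V < V_ov = 1.21 V, so the device is actually in triode.
In triode I_D = k_p[V_ov V_SD − ½ V_SD²] and I_D = (V_DD − V_SD)/R_D. Equating: 3.45 V_SD² − 9.355 V_SD + 2.44 = 0, giving V_SD = 0.292 V (the root below V_ov).
I_D = (2.44 − 0.292) / 1.26 = 1.7 mA.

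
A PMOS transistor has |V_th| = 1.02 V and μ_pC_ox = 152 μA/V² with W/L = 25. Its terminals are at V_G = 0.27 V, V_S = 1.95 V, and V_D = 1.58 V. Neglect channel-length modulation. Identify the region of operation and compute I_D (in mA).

V_SG = V_S − V_G = 1.95 − 0.27 = 1.68 V; V_SD = V_S − V_D = 1.95 − 1.58 = 0.37 V.
k_p = μ_pC_ox · (W/L) = 3.8 mA/V².
V_ov = V_SG − |V_th| = 1.68 − 1.02 = 0.66 V.
Since V_SD = 0.37 V < V_ov = 0.66 V, the device is in the triode region.
I_D = k_p [V_ov · V_SD − ½ V_SD²] = 3.8 × [0.66 × 0.37 − 0.5 × 0.37²] = 0.668 mA.

Triode; I_D = 0.668 mA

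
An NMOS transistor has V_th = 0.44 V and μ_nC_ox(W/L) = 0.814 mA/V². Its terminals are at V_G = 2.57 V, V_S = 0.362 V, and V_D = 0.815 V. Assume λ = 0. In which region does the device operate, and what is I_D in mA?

V_GS = V_G − V_S = 2.57 − 0.362 = 2.21 V; V_DS = V_D − V_S = 0.815 − 0.362 = 0.453 V.
V_ov = V_GS − V_th = 2.21 − 0.44 = 1.77 V.
Since V_DS = 0.453 V < V_ov = 1.77 V, the device is in the triode region.
I_D = k_n [V_ov · V_DS − ½ V_DS²] = 0.814 × [1.77 × 0.453 − 0.5 × 0.453²] = 0.568 mA.

Triode; I_D = 0.568 mA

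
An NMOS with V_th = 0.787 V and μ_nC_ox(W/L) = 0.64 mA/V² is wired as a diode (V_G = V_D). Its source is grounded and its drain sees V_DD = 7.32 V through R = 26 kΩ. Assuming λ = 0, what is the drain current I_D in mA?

I_D = 0.219 mA

With gate tied to drain, V_GS = V_DS ≥ V_GS − V_th, so the device is in saturation.
KCL at the drain: ½ k_n (V_GS − V_th)² = (V_DD − V_GS)/R.
Let x = V_GS − 0.787. Then 8.32 x² + x − 6.533 = 0, giving x = 0.828 V (positive root), so V_GS = 1.62 V.
I_D = (V_DD − V_GS)/R = (7.32 − 1.62) / 26 = 0.219 mA.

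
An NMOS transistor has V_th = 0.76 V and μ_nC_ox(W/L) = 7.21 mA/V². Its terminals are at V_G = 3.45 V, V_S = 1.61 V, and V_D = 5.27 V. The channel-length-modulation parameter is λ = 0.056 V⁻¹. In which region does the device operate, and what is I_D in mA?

Saturation; I_D = 5.07 mA

V_GS = V_G − V_S = 3.45 − 1.61 = 1.84 V; V_DS = V_D − V_S = 5.27 − 1.61 = 3.66 V.
V_ov = V_GS − V_th = 1.84 − 0.76 = 1.08 V.
Since V_DS = 3.66 V ≥ V_ov = 1.08 V, the device is in saturation.
I_D = ½ k_n V_ov² (1 + λ V_DS) = 0.5 × 7.21 × 1.08² × (1 + 0.056 × 3.66) = 5.07 mA.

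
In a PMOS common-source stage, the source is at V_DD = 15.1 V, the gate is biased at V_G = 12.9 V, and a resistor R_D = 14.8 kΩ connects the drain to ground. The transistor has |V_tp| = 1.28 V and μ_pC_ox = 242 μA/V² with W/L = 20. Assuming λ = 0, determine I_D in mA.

V_SG = V_DD − V_G = 15.1 − 12.9 = 2.2 V, so V_ov = 2.2 − 1.28 = 0.92 V.
k_p = μ_pC_ox · (W/L) = 4.84 mA/V².
Assume saturation: I_D = ½ k_p V_ov² = 0.5 × 4.84 × 0.92² = 2.05 mA, giving V_SD = V_DD − I_D R_D = 15.1 − 2.05 × 14.8 = -15.2 V.
But -15.2 V < V_ov = 0.92 V, so the device is actually in triode.
In triode I_D = k_p[V_ov V_SD − ½ V_SD²] and I_D = (V_DD − V_SD)/R_D. Equating: 35.8 V_SD² − 66.9 V_SD + 15.1 = 0, giving V_SD = 0.263 V (the root below V_ov).
I_D = (15.1 − 0.263) / 14.8 = 1 mA.

I_D = 1.00 mA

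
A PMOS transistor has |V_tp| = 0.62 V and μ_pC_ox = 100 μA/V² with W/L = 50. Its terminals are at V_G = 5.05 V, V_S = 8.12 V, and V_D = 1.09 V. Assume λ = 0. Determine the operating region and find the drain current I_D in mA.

V_SG = V_S − V_G = 8.12 − 5.05 = 3.07 V; V_SD = V_S − V_D = 8.12 − 1.09 = 7.03 V.
k_p = μ_pC_ox · (W/L) = 5 mA/V².
V_ov = V_SG − |V_tp| = 3.07 − 0.62 = 2.45 V.
Since V_SD = 7.03 V ≥ V_ov = 2.45 V, the device is in saturation.
I_D = ½ k_p V_ov² = 0.5 × 5 × 2.45² = 15 mA.

Saturation; I_D = 15.0 mA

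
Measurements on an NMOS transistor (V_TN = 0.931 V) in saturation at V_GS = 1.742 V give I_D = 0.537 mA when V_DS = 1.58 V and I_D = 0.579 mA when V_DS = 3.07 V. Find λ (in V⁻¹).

λ = 0.0572 V⁻¹

With V_GS fixed, I_D ∝ (1 + λ V_DS) in saturation, so I_D2/I_D1 = (1 + λ V_DS2)/(1 + λ V_DS1).
0.579/0.537 = 1.078 = (1 + 3.07 λ)/(1 + 1.58 λ).
Solving: λ (I_D1 V_DS2 − I_D2 V_DS1) = I_D2 − I_D1, so λ = (0.579 − 0.537) / (0.537 × 3.07 − 0.579 × 1.58) = 0.042 / 0.734 = 0.0572 V⁻¹.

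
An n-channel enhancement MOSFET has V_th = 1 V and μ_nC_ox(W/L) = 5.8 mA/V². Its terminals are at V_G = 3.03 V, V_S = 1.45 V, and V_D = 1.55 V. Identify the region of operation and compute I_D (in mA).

V_GS = V_G − V_S = 3.03 − 1.45 = 1.58 V; V_DS = V_D − V_S = 1.55 − 1.45 = 0.1 V.
V_ov = V_GS − V_th = 1.58 − 1 = 0.58 V.
Since V_DS = 0.1 V < V_ov = 0.58 V, the device is in the triode region.
I_D = k_n [V_ov · V_DS − ½ V_DS²] = 5.8 × [0.58 × 0.1 − 0.5 × 0.1²] = 0.307 mA.

Triode; I_D = 0.307 mA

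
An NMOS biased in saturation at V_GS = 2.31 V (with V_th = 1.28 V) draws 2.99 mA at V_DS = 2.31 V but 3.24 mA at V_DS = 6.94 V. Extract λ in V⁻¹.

With V_GS fixed, I_D ∝ (1 + λ V_DS) in saturation, so I_D2/I_D1 = (1 + λ V_DS2)/(1 + λ V_DS1).
3.24/2.99 = 1.084 = (1 + 6.94 λ)/(1 + 2.31 λ).
Solving: λ (I_D1 V_DS2 − I_D2 V_DS1) = I_D2 − I_D1, so λ = (3.24 − 2.99) / (2.99 × 6.94 − 3.24 × 2.31) = 0.25 / 13.3 = 0.0188 V⁻¹.

λ = 0.0188 V⁻¹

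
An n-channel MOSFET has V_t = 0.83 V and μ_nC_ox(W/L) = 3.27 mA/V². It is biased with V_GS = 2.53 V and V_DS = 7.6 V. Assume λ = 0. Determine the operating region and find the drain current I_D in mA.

Saturation; I_D = 4.73 mA

V_ov = V_GS − V_t = 2.53 − 0.83 = 1.7 V.
Since V_DS = 7.6 V ≥ V_ov = 1.7 V, the device is in saturation.
I_D = ½ k_n V_ov² = 0.5 × 3.27 × 1.7² = 4.73 mA.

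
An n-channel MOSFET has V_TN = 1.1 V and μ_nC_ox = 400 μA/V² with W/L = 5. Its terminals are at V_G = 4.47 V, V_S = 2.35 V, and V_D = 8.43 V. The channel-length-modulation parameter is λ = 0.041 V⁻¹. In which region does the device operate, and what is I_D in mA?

Saturation; I_D = 1.30 mA

V_GS = V_G − V_S = 4.47 − 2.35 = 2.12 V; V_DS = V_D − V_S = 8.43 − 2.35 = 6.08 V.
k_n = μ_nC_ox · (W/L) = 2 mA/V².
V_ov = V_GS − V_TN = 2.12 − 1.1 = 1.02 V.
Since V_DS = 6.08 V ≥ V_ov = 1.02 V, the device is in saturation.
I_D = ½ k_n V_ov² (1 + λ V_DS) = 0.5 × 2 × 1.02² × (1 + 0.041 × 6.08) = 1.3 mA.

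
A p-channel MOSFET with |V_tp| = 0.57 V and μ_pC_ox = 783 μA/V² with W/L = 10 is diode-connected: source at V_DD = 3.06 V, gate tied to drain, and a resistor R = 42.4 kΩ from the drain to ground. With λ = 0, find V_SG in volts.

V_SG = 0.690 V

With gate tied to drain, V_SG = V_SD ≥ V_SG − |V_tp|, so the device is in saturation.
k_p = μ_pC_ox · (W/L) = 7.83 mA/V².
KCL at the drain: ½ k_p (V_SG − |V_tp|)² = (V_DD − V_SG)/R.
Let x = V_SG − 0.57. Then 166 x² + x − 2.49 = 0, giving x = 0.12 V (positive root), so V_SG = 0.69 V.
I_D = (V_DD − V_SG)/R = (3.06 − 0.69) / 42.4 = 0.0559 mA.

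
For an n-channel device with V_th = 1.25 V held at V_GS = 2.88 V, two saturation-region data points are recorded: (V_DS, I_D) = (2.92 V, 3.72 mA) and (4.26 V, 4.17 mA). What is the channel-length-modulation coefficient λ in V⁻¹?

λ = 0.123 V⁻¹

With V_GS fixed, I_D ∝ (1 + λ V_DS) in saturation, so I_D2/I_D1 = (1 + λ V_DS2)/(1 + λ V_DS1).
4.17/3.72 = 1.121 = (1 + 4.26 λ)/(1 + 2.92 λ).
Solving: λ (I_D1 V_DS2 − I_D2 V_DS1) = I_D2 − I_D1, so λ = (4.17 − 3.72) / (3.72 × 4.26 − 4.17 × 2.92) = 0.45 / 3.67 = 0.123 V⁻¹.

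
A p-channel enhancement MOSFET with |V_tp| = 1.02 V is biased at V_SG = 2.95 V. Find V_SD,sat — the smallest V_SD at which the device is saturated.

V_SD,sat = 1.93 V

The boundary between triode and saturation is V_SD = V_SG − |V_tp| = V_ov.
V_ov = 2.95 − 1.02 = 1.93 V.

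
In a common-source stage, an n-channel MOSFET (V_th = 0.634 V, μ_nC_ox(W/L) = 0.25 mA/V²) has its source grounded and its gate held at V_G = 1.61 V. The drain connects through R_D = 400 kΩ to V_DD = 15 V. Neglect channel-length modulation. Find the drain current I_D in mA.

I_D = 0.0371 mA

V_GS = V_G = 1.61 V, so V_ov = 1.61 − 0.634 = 0.976 V.
Assume saturation: I_D = ½ k_n V_ov² = 0.5 × 0.25 × 0.976² = 0.119 mA, giving V_DS = V_DD − I_D R_D = 15 − 0.119 × 400 = -32.6 V.
But -32.6 V < V_ov = 0.976 V, so the device is actually in triode.
In triode I_D = k_n[V_ov V_DS − ½ V_DS²] and I_D = (V_DD − V_DS)/R_D. Equating: 50 V_DS² − 98.6 V_DS + 15 = 0, giving V_DS = 0.166 V (the root below V_ov).
I_D = (15 − 0.166) / 400 = 0.0371 mA.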